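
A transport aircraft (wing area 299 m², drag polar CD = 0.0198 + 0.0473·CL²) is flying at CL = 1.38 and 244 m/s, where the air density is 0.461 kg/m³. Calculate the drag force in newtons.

D = 4.51×10^5 N

CD = 0.0198 + 0.0473 × 1.38² = 0.1099
D = ½ρv²S·CD = ½ × 0.461 × 244² × 299 × 0.1099 = 4.51×10^5 N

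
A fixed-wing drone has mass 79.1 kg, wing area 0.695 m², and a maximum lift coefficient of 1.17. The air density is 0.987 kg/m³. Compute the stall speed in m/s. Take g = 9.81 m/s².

V_stall = 44 m/s

Stall occurs when L = W at CL,max. W = mg = 79.1 × 9.81 = 776 N.
V_stall = √(2W/(ρ·S·CL,max)) = √(2 × 776 / (0.987 × 0.695 × 1.17))
V_stall = √1934 = 44 m/s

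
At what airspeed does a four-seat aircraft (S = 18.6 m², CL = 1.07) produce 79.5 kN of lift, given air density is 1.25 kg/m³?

v = 79.9 m/s

L = ½ρv²S·CL ⇒ v = √(2L/(ρ·S·CL))
v = √(2 × 79500 / (1.25 × 18.6 × 1.07)) = √6391 = 79.9 m/s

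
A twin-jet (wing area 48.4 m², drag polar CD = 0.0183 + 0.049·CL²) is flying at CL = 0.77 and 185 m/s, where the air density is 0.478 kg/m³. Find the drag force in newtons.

D = 18700 N

CD = 0.0183 + 0.049 × 0.77² = 0.04735
D = ½ρv²S·CD = ½ × 0.478 × 185² × 48.4 × 0.04735 = 18700 N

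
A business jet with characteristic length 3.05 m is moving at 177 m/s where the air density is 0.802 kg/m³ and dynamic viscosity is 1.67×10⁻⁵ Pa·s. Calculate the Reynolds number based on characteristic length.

Re = 2.59×10^7

Re = ρ·v·c/μ = 0.802 × 177 × 3.05 / (1.67×10⁻⁵) = 2.59×10^7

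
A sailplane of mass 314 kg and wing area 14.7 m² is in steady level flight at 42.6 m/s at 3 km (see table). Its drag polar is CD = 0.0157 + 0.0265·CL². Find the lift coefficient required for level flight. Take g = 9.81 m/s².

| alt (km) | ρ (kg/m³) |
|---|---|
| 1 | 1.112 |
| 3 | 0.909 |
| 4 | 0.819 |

At 3 km, from the table: ρ = 0.909 kg/m³.
Level flight ⇒ L = W = m·g = 314 × 9.81 = 3080.3 N.
Dynamic pressure q = 0.5 × 0.909 × 42.6² = 824.8 Pa.
CL = W/(q·S) = 3080.3 / (824.8 × 14.7) = 0.2541.

CL = 0.254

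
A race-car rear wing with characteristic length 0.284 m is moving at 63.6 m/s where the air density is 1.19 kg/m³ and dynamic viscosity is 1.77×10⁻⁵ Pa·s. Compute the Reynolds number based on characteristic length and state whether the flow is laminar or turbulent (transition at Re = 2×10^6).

Re = 1.21×10^6 (laminar)

Re = ρ·v·c/μ = 1.19 × 63.6 × 0.284 / (1.77×10⁻⁵) = 1.21×10^6
Since 1.21×10^6 < 2×10^6, the flow is laminar.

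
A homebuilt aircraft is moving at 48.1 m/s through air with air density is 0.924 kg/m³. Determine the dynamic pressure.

q = 1070 Pa

q = ½ρv² = ½ × 0.924 × 48.1² = 1070 Pa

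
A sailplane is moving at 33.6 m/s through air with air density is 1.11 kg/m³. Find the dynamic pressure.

q = 627 Pa

q = ½ρv² = ½ × 1.11 × 33.6² = 627 Pa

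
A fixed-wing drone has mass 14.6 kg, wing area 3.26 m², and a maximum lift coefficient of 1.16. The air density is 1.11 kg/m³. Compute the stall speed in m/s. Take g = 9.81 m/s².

V_stall = 8.26 m/s

Weight W = mg = 14.6 × 9.81 = 143.2 N.
From L = ½ρV²S·CL,max = W: V_stall = √(2W/(ρSCL,max)) = √(2·143.2/(1.11·3.26·1.16))
V_stall = √68.24 = 8.26 m/s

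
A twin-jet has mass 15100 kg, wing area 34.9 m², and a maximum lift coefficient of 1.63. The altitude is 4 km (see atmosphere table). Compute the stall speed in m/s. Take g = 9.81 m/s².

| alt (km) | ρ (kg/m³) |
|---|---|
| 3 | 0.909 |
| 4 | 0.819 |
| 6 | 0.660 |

V_stall = 79.7 m/s

At 4 km, from the table: ρ = 0.819 kg/m³.
Weight W = mg = 15100 × 9.81 = 1.481×10^5 N.
V_stall = √(2W/(ρ·S·CL,max)) = √(2 × 1.481×10^5 / (0.819 × 34.9 × 1.63))
V_stall = √6359 = 79.7 m/s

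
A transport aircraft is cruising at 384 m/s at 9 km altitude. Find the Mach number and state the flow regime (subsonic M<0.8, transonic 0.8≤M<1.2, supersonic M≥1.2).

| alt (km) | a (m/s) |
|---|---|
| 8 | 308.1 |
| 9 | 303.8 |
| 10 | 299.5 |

M = 1.26 (supersonic)

At 9 km, from the table: a = 303.8 m/s.
M = v/a = 384 / 303.8 = 1.26
M = 1.26 → supersonic.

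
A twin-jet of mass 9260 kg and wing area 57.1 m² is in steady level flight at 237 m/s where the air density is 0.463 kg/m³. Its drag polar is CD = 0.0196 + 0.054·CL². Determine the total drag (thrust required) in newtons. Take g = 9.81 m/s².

Level flight ⇒ L = W = m·g = 9260 × 9.81 = 90841 N.
q = ½ρv² = ½ × 0.463 × 237² = 13000 Pa.
CL = W/(q·S) = 90841 / (13000 × 57.1) = 0.1223.
CD = 0.0196 + 0.054 × 0.1223² = 0.02041.
D = q·S·CD = 13000 × 57.1 × 0.02041 = 15150 N

D = 15200 N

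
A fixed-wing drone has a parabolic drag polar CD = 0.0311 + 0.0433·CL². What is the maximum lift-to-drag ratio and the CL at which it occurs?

(L/D)max = 13.6, at CL = 0.847

For CD = CD0 + K·CL², (L/D)max occurs at CL* = √(CD0/K) and equals 1/(2√(K·CD0)).
(L/D)max = 1/(2√(0.0433 × 0.0311)) = 1/(2 × 0.0367) = 13.6
CL* = √(0.0311/0.0433) = 0.847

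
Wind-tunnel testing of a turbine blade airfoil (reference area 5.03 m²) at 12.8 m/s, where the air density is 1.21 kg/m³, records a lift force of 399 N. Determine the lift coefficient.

CL = 0.8

From L = ½ρv²S·CL, rearranging gives CL = 2L/(ρv²S).
CL = 2 × 399 / (1.21 × 12.8² × 5.03) = 0.8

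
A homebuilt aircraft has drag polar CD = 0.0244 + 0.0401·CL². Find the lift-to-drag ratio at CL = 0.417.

L/D = 13.3

CD = 0.0244 + 0.0401 × 0.417² = 0.03137
L/D = CL/CD = 0.417 / 0.03137 = 13.3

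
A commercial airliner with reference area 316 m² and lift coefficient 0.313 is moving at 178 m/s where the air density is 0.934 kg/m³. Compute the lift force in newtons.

L = 1.46×10^6 N

L = ½ρv²S·CL = ½ × 0.934 × 178² × 316 × 0.313 = 1.46×10^6 N ≈ 1460 kN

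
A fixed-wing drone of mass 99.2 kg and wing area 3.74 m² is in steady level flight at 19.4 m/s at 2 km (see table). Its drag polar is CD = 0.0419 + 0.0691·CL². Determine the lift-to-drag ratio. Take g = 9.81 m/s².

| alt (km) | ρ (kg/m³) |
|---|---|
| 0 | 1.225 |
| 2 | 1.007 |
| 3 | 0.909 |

At 2 km, from the table: ρ = 1.007 kg/m³.
Weight W = mg = 99.2 × 9.81 = 973.15 N; in level flight L = W.
q = ½ρv² = ½ × 1.007 × 19.4² = 189.5 Pa.
CL = W/(q·S) = 973.15 / (189.5 × 3.74) = 1.373.
CD = 0.0419 + 0.0691 × 1.373² = 0.1722.
L/D = CL/CD = 1.373 / 0.1722 = 7.97

L/D = 7.97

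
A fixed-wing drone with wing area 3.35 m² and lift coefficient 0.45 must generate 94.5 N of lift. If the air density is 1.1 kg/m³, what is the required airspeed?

v = 10.7 m/s

L = ½ρv²S·CL ⇒ v = √(2L/(ρ·S·CL))
v = √(2 × 94.5 / (1.1 × 3.35 × 0.45)) = √114 = 10.7 m/s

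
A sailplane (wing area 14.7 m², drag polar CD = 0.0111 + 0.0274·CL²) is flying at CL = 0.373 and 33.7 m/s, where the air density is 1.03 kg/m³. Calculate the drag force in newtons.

D = 128 N

CD = 0.0111 + 0.0274 × 0.373² = 0.01491
D = ½ρv²S·CD = ½ × 1.03 × 33.7² × 14.7 × 0.01491 = 128 N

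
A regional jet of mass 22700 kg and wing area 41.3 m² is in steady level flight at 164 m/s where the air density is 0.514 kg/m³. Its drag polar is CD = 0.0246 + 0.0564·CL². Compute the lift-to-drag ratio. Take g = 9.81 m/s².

L/D = 13.2

In steady level flight, lift balances weight: W = mg = 22700 × 9.81 = 2.2269×10^5 N.
Dynamic pressure q = 0.5 × 0.514 × 164² = 6912 Pa.
CL = 2W/(ρv²S) = 2×2.2269×10^5/(0.514×164²×41.3) = 0.7801.
CD = 0.0246 + 0.0564 × 0.7801² = 0.05892.
L/D = CL/CD = 0.7801 / 0.05892 = 13.2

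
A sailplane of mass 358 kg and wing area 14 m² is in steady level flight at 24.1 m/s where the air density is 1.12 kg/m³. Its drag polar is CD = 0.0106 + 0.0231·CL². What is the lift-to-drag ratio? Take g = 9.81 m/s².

L/D = 31.7

Weight W = mg = 358 × 9.81 = 3512 N; in level flight L = W.
Dynamic pressure q = 0.5 × 1.12 × 24.1² = 325.3 Pa.
Required CL = L/(qS) = 3512/(325.3·14) = 0.7713.
CD = 0.0106 + 0.0231 × 0.7713² = 0.02434.
L/D = CL/CD = 0.7713 / 0.02434 = 31.7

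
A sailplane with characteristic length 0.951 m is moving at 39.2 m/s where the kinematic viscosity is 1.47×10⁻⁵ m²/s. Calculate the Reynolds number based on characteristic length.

Re = 2.54×10^6

Re = v·c/ν = 39.2 × 0.951 / (1.47×10⁻⁵) = 2.54×10^6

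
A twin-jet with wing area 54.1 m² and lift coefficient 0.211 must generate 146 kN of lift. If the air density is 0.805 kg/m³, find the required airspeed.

L = ½ρv²S·CL ⇒ v = √(2L/(ρ·S·CL))
v = √(2 × 1.46×10^5 / (0.805 × 54.1 × 0.211)) = √31780 = 178 m/s

v = 178 m/s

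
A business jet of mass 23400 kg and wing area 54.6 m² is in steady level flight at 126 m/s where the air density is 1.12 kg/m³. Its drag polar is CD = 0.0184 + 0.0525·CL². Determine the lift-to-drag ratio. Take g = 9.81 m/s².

Weight W = mg = 23400 × 9.81 = 2.2955×10^5 N; in level flight L = W.
Dynamic pressure q = 0.5 × 1.12 × 126² = 8891 Pa.
CL = 2W/(ρv²S) = 2×2.2955×10^5/(1.12×126²×54.6) = 0.4729.
CD = 0.0184 + 0.0525 × 0.4729² = 0.03014.
L/D = CL/CD = 0.4729 / 0.03014 = 15.7

L/D = 15.7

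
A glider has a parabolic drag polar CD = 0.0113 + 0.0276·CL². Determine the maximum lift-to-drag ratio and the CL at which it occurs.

For CD = CD0 + K·CL², (L/D)max occurs at CL* = √(CD0/K) and equals 1/(2√(K·CD0)).
(L/D)max = 1/(2√(0.0276 × 0.0113)) = 1/(2 × 0.01766) = 28.3
CL* = √(0.0113/0.0276) = 0.64

(L/D)max = 28.3, at CL = 0.64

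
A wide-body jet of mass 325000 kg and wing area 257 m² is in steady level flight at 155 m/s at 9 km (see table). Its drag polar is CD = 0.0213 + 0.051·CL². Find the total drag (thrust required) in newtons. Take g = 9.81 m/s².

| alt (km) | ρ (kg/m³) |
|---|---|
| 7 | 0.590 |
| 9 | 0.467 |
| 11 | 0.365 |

At 9 km, from the table: ρ = 0.467 kg/m³.
Weight W = mg = 325000 × 9.81 = 3.1882×10^6 N; in level flight L = W.
Dynamic pressure q = 0.5 × 0.467 × 155² = 5610 Pa.
CL = W/(q·S) = 3.1882×10^6 / (5610 × 257) = 2.211.
CD = 0.0213 + 0.051 × 2.211² = 0.2707.
D = q·S·CD = 5610 × 257 × 0.2707 = 3.903×10^5 N

D = 3.9×10^5 N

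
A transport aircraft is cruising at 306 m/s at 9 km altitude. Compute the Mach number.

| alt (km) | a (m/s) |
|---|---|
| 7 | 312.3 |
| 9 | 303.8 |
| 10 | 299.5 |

M = 1.01

At 9 km, from the table: a = 303.8 m/s.
M = v/a = 306 / 303.8 = 1.01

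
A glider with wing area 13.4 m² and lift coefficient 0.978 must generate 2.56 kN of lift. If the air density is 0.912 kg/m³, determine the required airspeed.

v = 20.7 m/s

L = ½ρv²S·CL ⇒ v = √(2L/(ρ·S·CL))
v = √(2 × 2560 / (0.912 × 13.4 × 0.978)) = √428.4 = 20.7 m/s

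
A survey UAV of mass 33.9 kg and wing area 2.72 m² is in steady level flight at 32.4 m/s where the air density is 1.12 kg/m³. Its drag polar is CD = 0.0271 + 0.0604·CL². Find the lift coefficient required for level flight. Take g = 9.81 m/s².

CL = 0.208

Level flight ⇒ L = W = m·g = 33.9 × 9.81 = 332.56 N.
Dynamic pressure q = 0.5 × 1.12 × 32.4² = 587.9 Pa.
CL = 2W/(ρv²S) = 2×332.56/(1.12×32.4²×2.72) = 0.208.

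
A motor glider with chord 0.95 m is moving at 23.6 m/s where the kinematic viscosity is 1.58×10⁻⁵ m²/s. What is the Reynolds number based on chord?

Re = v·c/ν = 23.6 × 0.95 / (1.58×10⁻⁵) = 1.42×10^6

Re = 1.42×10^6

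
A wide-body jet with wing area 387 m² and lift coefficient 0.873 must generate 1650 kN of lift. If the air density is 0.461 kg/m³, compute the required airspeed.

L = ½ρv²S·CL ⇒ v = √(2L/(ρ·S·CL))
v = √(2 × 1.65×10^6 / (0.461 × 387 × 0.873)) = √21190 = 146 m/s

v = 146 m/s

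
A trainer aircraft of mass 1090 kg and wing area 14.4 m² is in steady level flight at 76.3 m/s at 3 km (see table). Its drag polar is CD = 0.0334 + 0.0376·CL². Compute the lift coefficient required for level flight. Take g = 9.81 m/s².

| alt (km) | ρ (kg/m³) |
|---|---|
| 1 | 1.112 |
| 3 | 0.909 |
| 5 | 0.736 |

CL = 0.281

At 3 km, from the table: ρ = 0.909 kg/m³.
Level flight ⇒ L = W = m·g = 1090 × 9.81 = 10693 N.
q = ½ρv² = ½ × 0.909 × 76.3² = 2646 Pa.
CL = 2W/(ρv²S) = 2×10693/(0.909×76.3²×14.4) = 0.2806.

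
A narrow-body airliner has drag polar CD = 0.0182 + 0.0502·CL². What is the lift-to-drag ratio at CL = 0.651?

L/D = 16.5

CD = 0.0182 + 0.0502 × 0.651² = 0.03947
L/D = CL/CD = 0.651 / 0.03947 = 16.5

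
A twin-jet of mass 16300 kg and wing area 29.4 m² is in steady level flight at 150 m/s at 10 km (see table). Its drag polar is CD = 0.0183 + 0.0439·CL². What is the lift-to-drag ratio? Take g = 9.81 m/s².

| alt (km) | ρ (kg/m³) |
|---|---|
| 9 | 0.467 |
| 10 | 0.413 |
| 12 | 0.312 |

L/D = 14.9

At 10 km, from the table: ρ = 0.413 kg/m³.
Level flight ⇒ L = W = m·g = 16300 × 9.81 = 1.599×10^5 N.
Dynamic pressure q = 0.5 × 0.413 × 150² = 4646 Pa.
Required CL = L/(qS) = 1.599×10^5/(4646·29.4) = 1.171.
CD = 0.0183 + 0.0439 × 1.171² = 0.07846.
L/D = CL/CD = 1.171 / 0.07846 = 14.9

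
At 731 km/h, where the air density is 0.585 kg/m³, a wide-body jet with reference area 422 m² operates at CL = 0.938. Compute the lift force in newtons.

L = 4.77×10^6 N

Convert speed: v = 731 km/h ÷ 3.6 = 203.1 m/s.
L = ½ρv²S·CL = ½ × 0.585 × 203.1² × 422 × 0.938 = 4.77×10^6 N ≈ 4770 kN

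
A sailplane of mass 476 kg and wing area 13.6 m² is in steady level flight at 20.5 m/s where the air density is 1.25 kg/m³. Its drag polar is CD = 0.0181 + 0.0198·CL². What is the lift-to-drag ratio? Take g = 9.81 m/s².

In steady level flight, lift balances weight: W = mg = 476 × 9.81 = 4669.6 N.
q = ½ρv² = ½ × 1.25 × 20.5² = 262.7 Pa.
CL = W/(q·S) = 4669.6 / (262.7 × 13.6) = 1.307.
CD = 0.0181 + 0.0198 × 1.307² = 0.05193.
L/D = CL/CD = 1.307 / 0.05193 = 25.2

L/D = 25.2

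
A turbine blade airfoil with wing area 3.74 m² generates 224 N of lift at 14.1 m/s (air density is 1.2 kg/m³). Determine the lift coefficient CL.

CL = 0.502

From L = ½ρv²S·CL, rearranging gives CL = 2L/(ρv²S).
CL = 2 × 224 / (1.2 × 14.1² × 3.74) = 0.502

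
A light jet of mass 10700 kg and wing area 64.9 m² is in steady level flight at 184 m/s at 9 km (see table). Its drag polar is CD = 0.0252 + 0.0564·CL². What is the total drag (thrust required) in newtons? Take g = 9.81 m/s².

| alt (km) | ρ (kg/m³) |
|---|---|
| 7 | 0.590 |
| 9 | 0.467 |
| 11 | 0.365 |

D = 14100 N

At 9 km, from the table: ρ = 0.467 kg/m³.
Level flight ⇒ L = W = m·g = 10700 × 9.81 = 1.0497×10^5 N.
Dynamic pressure q = 0.5 × 0.467 × 184² = 7905 Pa.
Required CL = L/(qS) = 1.0497×10^5/(7905·64.9) = 0.2046.
CD = 0.0252 + 0.0564 × 0.2046² = 0.02756.
D = q·S·CD = 7905 × 64.9 × 0.02756 = 14140 N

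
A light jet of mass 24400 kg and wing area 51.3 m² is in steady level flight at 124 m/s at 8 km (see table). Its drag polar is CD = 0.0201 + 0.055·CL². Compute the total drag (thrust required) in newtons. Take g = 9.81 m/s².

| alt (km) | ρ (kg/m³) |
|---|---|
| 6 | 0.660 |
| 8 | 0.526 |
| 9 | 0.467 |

D = 19400 N

At 8 km, from the table: ρ = 0.526 kg/m³.
In steady level flight, lift balances weight: W = mg = 24400 × 9.81 = 2.3936×10^5 N.
Dynamic pressure q = 0.5 × 0.526 × 124² = 4044 Pa.
CL = W/(q·S) = 2.3936×10^5 / (4044 × 51.3) = 1.154.
CD = 0.0201 + 0.055 × 1.154² = 0.09332.
D = q·S·CD = 4044 × 51.3 × 0.09332 = 19360 N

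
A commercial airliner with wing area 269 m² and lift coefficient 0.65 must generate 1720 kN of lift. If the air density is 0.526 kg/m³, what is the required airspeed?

v = 193 m/s

L = ½ρv²S·CL ⇒ v = √(2L/(ρ·S·CL))
v = √(2 × 1.72×10^6 / (0.526 × 269 × 0.65)) = √37400 = 193 m/s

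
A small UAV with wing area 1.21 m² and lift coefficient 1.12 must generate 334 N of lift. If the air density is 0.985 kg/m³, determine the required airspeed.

v = 22.4 m/s

L = ½ρv²S·CL ⇒ v = √(2L/(ρ·S·CL))
v = √(2 × 334 / (0.985 × 1.21 × 1.12)) = √500.4 = 22.4 m/s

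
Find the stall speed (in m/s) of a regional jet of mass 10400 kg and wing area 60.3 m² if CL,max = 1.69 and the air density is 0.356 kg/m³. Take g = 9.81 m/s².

V_stall = 75 m/s

Stall occurs when L = W at CL,max. W = mg = 10400 × 9.81 = 1.02×10^5 N.
V_stall = √(2W/(ρ·S·CL,max)) = √(2 × 1.02×10^5 / (0.356 × 60.3 × 1.69))
V_stall = √5624 = 75 m/s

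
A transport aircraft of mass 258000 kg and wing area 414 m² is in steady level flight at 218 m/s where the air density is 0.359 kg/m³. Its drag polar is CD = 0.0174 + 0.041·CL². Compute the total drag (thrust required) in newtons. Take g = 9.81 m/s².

D = 1.36×10^5 N

Level flight ⇒ L = W = m·g = 258000 × 9.81 = 2.531×10^6 N.
q = ½ρv² = ½ × 0.359 × 218² = 8531 Pa.
CL = W/(q·S) = 2.531×10^6 / (8531 × 414) = 0.7167.
CD = 0.0174 + 0.041 × 0.7167² = 0.03846.
D = q·S·CD = 8531 × 414 × 0.03846 = 1.358×10^5 N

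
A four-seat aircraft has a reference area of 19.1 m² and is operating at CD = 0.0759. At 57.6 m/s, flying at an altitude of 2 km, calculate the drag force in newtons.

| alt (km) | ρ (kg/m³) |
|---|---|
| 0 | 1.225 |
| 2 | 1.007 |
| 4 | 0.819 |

At 2 km, from the table: ρ = 1.007 kg/m³.
D = ½ρv²S·CD = ½ × 1.007 × 57.6² × 19.1 × 0.0759 = 2420 N

D = 2420 N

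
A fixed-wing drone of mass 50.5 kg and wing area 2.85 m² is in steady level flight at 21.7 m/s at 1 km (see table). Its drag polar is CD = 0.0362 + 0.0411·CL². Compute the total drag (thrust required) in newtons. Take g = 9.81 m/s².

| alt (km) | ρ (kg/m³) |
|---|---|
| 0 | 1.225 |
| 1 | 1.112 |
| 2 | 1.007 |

At 1 km, from the table: ρ = 1.112 kg/m³.
Weight W = mg = 50.5 × 9.81 = 495.41 N; in level flight L = W.
Dynamic pressure q = 0.5 × 1.112 × 21.7² = 261.8 Pa.
CL = 2W/(ρv²S) = 2×495.41/(1.112×21.7²×2.85) = 0.6639.
CD = 0.0362 + 0.0411 × 0.6639² = 0.05432.
D = q·S·CD = 261.8 × 2.85 × 0.05432 = 40.53 N

D = 40.5 N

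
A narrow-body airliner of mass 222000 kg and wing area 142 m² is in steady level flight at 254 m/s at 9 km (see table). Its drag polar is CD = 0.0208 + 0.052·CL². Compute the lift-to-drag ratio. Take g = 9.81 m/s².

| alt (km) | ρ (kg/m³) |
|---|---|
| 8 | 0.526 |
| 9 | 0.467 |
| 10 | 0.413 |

At 9 km, from the table: ρ = 0.467 kg/m³.
In steady level flight, lift balances weight: W = mg = 222000 × 9.81 = 2.1778×10^6 N.
q = ½ρv² = ½ × 0.467 × 254² = 15060 Pa.
Required CL = L/(qS) = 2.1778×10^6/(15060·142) = 1.018.
CD = 0.0208 + 0.052 × 1.018² = 0.0747.
L/D = CL/CD = 1.018 / 0.0747 = 13.6

L/D = 13.6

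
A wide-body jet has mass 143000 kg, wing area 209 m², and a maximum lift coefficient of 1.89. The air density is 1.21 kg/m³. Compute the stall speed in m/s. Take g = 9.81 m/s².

Weight W = mg = 143000 × 9.81 = 1.403×10^6 N.
V_stall = √(2W/(ρ·S·CL,max)) = √(2 × 1.403×10^6 / (1.21 × 209 × 1.89))
V_stall = √5870 = 76.6 m/s

V_stall = 76.6 m/s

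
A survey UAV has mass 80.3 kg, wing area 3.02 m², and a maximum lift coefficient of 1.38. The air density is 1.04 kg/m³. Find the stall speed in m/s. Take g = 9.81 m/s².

V_stall = 19.1 m/s

At stall, lift equals weight: L = W = m·g = 80.3 × 9.81 = 787.7 N.
From L = ½ρV²S·CL,max = W: V_stall = √(2W/(ρSCL,max)) = √(2·787.7/(1.04·3.02·1.38))
V_stall = √363.5 = 19.1 m/s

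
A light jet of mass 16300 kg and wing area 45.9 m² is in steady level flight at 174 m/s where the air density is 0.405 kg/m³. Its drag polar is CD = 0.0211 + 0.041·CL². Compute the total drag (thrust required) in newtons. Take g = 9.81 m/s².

D = 9660 N

Weight W = mg = 16300 × 9.81 = 1.599×10^5 N; in level flight L = W.
Dynamic pressure q = 0.5 × 0.405 × 174² = 6131 Pa.
CL = 2W/(ρv²S) = 2×1.599×10^5/(0.405×174²×45.9) = 0.5682.
CD = 0.0211 + 0.041 × 0.5682² = 0.03434.
D = q·S·CD = 6131 × 45.9 × 0.03434 = 9663 N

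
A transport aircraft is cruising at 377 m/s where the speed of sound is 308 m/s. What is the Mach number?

M = v/a = 377 / 308 = 1.22

M = 1.22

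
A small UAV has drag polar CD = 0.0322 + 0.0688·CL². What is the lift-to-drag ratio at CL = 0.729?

L/D = 10.6

CD = 0.0322 + 0.0688 × 0.729² = 0.06876
L/D = CL/CD = 0.729 / 0.06876 = 10.6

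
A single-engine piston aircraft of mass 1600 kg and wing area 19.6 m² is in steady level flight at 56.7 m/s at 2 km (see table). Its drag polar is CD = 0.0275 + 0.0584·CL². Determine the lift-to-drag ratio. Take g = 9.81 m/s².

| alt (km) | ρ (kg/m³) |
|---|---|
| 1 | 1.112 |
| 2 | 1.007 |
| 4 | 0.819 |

L/D = 11.8

At 2 km, from the table: ρ = 1.007 kg/m³.
In steady level flight, lift balances weight: W = mg = 1600 × 9.81 = 15696 N.
q = ½ρv² = ½ × 1.007 × 56.7² = 1619 Pa.
CL = W/(q·S) = 15696 / (1619 × 19.6) = 0.4947.
CD = 0.0275 + 0.0584 × 0.4947² = 0.04179.
L/D = CL/CD = 0.4947 / 0.04179 = 11.8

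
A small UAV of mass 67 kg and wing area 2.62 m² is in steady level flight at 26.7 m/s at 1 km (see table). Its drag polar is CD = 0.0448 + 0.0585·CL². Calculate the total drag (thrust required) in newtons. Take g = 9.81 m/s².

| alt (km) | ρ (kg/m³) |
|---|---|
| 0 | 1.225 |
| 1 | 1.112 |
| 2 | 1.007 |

At 1 km, from the table: ρ = 1.112 kg/m³.
In steady level flight, lift balances weight: W = mg = 67 × 9.81 = 657.27 N.
q = ½ρv² = ½ × 1.112 × 26.7² = 396.4 Pa.
CL = 2W/(ρv²S) = 2×657.27/(1.112×26.7²×2.62) = 0.6329.
CD = 0.0448 + 0.0585 × 0.6329² = 0.06823.
D = q·S·CD = 396.4 × 2.62 × 0.06823 = 70.86 N

D = 70.9 N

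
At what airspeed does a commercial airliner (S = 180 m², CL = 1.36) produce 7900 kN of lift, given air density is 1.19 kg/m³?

v = 233 m/s

L = ½ρv²S·CL ⇒ v = √(2L/(ρ·S·CL))
v = √(2 × 7.9×10^6 / (1.19 × 180 × 1.36)) = √54240 = 233 m/s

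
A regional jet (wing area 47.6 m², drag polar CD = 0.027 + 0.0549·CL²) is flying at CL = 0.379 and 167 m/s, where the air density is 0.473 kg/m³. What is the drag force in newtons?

CD = 0.027 + 0.0549 × 0.379² = 0.03489
D = ½ρv²S·CD = ½ × 0.473 × 167² × 47.6 × 0.03489 = 11000 N

D = 11000 N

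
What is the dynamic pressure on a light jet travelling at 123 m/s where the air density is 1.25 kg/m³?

q = 9460 Pa

q = ½ρv² = ½ × 1.25 × 123² = 9460 Pa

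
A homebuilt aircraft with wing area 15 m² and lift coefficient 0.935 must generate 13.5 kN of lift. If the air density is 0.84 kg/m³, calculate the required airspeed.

L = ½ρv²S·CL ⇒ v = √(2L/(ρ·S·CL))
v = √(2 × 13500 / (0.84 × 15 × 0.935)) = √2292 = 47.9 m/s

v = 47.9 m/s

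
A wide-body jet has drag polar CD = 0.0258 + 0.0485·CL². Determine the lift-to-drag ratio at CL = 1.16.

CD = 0.0258 + 0.0485 × 1.16² = 0.09106
L/D = CL/CD = 1.16 / 0.09106 = 12.7

L/D = 12.7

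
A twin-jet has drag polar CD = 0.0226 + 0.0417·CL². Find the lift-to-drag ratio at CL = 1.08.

L/D = 15.2

CD = 0.0226 + 0.0417 × 1.08² = 0.07124
L/D = CL/CD = 1.08 / 0.07124 = 15.2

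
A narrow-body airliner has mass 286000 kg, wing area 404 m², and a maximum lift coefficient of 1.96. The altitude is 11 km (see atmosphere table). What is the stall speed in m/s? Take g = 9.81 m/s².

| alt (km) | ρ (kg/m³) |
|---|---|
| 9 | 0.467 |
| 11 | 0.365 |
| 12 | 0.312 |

At 11 km, from the table: ρ = 0.365 kg/m³.
At stall, lift equals weight: L = W = m·g = 286000 × 9.81 = 2.806×10^6 N.
V_stall = √(2W/(ρ·S·CL,max)) = √(2 × 2.806×10^6 / (0.365 × 404 × 1.96))
V_stall = √19410 = 139 m/s

V_stall = 139 m/s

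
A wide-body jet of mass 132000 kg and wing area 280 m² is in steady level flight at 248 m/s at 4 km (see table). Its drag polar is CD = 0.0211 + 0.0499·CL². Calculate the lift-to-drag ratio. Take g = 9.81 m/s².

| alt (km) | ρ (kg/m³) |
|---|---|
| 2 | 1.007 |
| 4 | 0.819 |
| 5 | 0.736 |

At 4 km, from the table: ρ = 0.819 kg/m³.
In steady level flight, lift balances weight: W = mg = 132000 × 9.81 = 1.2949×10^6 N.
q = ½ρv² = ½ × 0.819 × 248² = 25190 Pa.
Required CL = L/(qS) = 1.2949×10^6/(25190·280) = 0.1836.
CD = 0.0211 + 0.0499 × 0.1836² = 0.02278.
L/D = CL/CD = 0.1836 / 0.02278 = 8.06

L/D = 8.06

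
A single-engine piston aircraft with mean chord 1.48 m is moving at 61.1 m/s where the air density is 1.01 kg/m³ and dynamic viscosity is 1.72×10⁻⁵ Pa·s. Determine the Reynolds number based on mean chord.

Re = 5.31×10^6

Re = ρ·v·c/μ = 1.01 × 61.1 × 1.48 / (1.72×10⁻⁵) = 5.31×10^6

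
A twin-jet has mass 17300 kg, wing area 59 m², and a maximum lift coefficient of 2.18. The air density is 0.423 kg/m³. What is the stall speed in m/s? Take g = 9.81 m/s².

V_stall = 79 m/s

At stall, lift equals weight: L = W = m·g = 17300 × 9.81 = 1.697×10^5 N.
V_stall = √(2W/(ρ·S·CL,max)) = √(2 × 1.697×10^5 / (0.423 × 59 × 2.18))
V_stall = √6239 = 79 m/s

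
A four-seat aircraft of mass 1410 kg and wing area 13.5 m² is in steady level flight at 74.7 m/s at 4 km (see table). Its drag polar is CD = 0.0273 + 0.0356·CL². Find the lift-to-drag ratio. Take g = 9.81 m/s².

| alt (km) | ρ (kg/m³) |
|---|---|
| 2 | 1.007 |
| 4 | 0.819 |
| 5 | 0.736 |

At 4 km, from the table: ρ = 0.819 kg/m³.
Level flight ⇒ L = W = m·g = 1410 × 9.81 = 13832 N.
Dynamic pressure q = 0.5 × 0.819 × 74.7² = 2285 Pa.
Required CL = L/(qS) = 13832/(2285·13.5) = 0.4484.
CD = 0.0273 + 0.0356 × 0.4484² = 0.03446.
L/D = CL/CD = 0.4484 / 0.03446 = 13

L/D = 13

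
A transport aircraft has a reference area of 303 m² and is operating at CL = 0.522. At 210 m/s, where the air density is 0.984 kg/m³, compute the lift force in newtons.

L = ½ρv²S·CL = ½ × 0.984 × 210² × 303 × 0.522 = 3.43×10^6 N ≈ 3430 kN

L = 3.43×10^6 N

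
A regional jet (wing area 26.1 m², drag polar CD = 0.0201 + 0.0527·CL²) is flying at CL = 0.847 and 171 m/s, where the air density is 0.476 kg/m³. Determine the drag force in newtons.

D = 10500 N

CD = 0.0201 + 0.0527 × 0.847² = 0.05791
D = ½ρv²S·CD = ½ × 0.476 × 171² × 26.1 × 0.05791 = 10500 N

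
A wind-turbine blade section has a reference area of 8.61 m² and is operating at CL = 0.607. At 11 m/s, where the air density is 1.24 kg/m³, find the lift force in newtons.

L = 392 N

Dynamic pressure q = ½ρv² = ½ × 1.24 × 11² = 75.02 Pa.
L = q·S·CL = 75.02 × 8.61 × 0.607 = 392 N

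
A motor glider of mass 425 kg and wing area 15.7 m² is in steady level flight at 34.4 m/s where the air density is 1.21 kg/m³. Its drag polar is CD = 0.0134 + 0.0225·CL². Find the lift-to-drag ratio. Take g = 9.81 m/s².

L/D = 22.5

Weight W = mg = 425 × 9.81 = 4169.2 N; in level flight L = W.
Dynamic pressure q = 0.5 × 1.21 × 34.4² = 715.9 Pa.
Required CL = L/(qS) = 4169.2/(715.9·15.7) = 0.3709.
CD = 0.0134 + 0.0225 × 0.3709² = 0.0165.
L/D = CL/CD = 0.3709 / 0.0165 = 22.5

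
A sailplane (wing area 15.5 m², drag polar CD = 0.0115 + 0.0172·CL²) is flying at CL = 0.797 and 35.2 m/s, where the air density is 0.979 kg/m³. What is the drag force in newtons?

D = 211 N

CD = 0.0115 + 0.0172 × 0.797² = 0.02243
D = ½ρv²S·CD = ½ × 0.979 × 35.2² × 15.5 × 0.02243 = 211 N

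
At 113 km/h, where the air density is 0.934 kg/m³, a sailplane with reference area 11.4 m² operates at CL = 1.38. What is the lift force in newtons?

Convert speed: v = 113 km/h ÷ 3.6 = 31.39 m/s.
Dynamic pressure q = ½ρv² = ½ × 0.934 × 31.39² = 460.1 Pa.
L = q·S·CL = 460.1 × 11.4 × 1.38 = 7240 N ≈ 7.24 kN

L = 7240 N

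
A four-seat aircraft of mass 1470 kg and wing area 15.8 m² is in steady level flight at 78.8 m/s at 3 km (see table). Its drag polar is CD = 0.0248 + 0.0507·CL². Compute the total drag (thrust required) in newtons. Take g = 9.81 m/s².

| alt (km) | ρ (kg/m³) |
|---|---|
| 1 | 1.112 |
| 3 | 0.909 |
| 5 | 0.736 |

At 3 km, from the table: ρ = 0.909 kg/m³.
Level flight ⇒ L = W = m·g = 1470 × 9.81 = 14421 N.
Dynamic pressure q = 0.5 × 0.909 × 78.8² = 2822 Pa.
Required CL = L/(qS) = 14421/(2822·15.8) = 0.3234.
CD = 0.0248 + 0.0507 × 0.3234² = 0.0301.
D = q·S·CD = 2822 × 15.8 × 0.0301 = 1342 N

D = 1340 N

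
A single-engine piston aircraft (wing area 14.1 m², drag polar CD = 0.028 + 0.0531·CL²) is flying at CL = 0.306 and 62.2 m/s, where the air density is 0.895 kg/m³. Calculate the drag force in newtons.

D = 805 N

CD = 0.028 + 0.0531 × 0.306² = 0.03297
D = ½ρv²S·CD = ½ × 0.895 × 62.2² × 14.1 × 0.03297 = 805 N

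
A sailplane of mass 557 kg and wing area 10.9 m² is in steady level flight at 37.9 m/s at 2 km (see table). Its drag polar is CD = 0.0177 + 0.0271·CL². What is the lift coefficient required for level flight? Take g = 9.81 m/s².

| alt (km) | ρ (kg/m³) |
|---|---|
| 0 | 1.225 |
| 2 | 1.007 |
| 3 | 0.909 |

CL = 0.693

At 2 km, from the table: ρ = 1.007 kg/m³.
Weight W = mg = 557 × 9.81 = 5464.2 N; in level flight L = W.
Dynamic pressure q = 0.5 × 1.007 × 37.9² = 723.2 Pa.
Required CL = L/(qS) = 5464.2/(723.2·10.9) = 0.6931.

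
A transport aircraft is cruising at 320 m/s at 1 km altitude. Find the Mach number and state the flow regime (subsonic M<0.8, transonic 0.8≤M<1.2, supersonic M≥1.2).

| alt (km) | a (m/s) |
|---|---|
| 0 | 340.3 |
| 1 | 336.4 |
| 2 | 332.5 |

At 1 km, from the table: a = 336.4 m/s.
M = v/a = 320 / 336.4 = 0.951
M = 0.951 → transonic.

M = 0.951 (transonic)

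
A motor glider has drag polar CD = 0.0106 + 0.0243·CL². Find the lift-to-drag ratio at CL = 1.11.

L/D = 27.4

CD = 0.0106 + 0.0243 × 1.11² = 0.04054
L/D = CL/CD = 1.11 / 0.04054 = 27.4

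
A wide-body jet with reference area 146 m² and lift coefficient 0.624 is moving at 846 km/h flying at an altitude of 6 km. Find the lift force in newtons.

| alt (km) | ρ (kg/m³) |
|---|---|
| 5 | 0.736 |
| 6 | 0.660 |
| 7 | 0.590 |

At 6 km, from the table: ρ = 0.660 kg/m³.
Convert speed: v = 846 km/h ÷ 3.6 = 235 m/s.
Dynamic pressure q = ½ρv² = ½ × 0.66 × 235² = 18220 Pa.
L = q·S·CL = 18220 × 146 × 0.624 = 1.66×10^6 N ≈ 1660 kN

L = 1.66×10^6 N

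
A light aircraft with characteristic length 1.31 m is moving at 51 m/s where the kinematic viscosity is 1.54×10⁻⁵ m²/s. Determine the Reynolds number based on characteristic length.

Re = 4.34×10^6

Re = v·c/ν = 51 × 1.31 / (1.54×10⁻⁵) = 4.34×10^6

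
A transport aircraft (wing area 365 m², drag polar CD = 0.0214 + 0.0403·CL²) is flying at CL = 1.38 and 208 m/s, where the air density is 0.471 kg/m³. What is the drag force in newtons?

CD = 0.0214 + 0.0403 × 1.38² = 0.09815
D = ½ρv²S·CD = ½ × 0.471 × 208² × 365 × 0.09815 = 3.65×10^5 N

D = 3.65×10^5 N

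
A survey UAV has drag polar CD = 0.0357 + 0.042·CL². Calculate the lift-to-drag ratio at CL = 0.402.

L/D = 9.46

CD = 0.0357 + 0.042 × 0.402² = 0.04249
L/D = CL/CD = 0.402 / 0.04249 = 9.46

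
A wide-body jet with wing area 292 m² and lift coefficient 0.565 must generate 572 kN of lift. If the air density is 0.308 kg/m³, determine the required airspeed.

L = ½ρv²S·CL ⇒ v = √(2L/(ρ·S·CL))
v = √(2 × 5.72×10^5 / (0.308 × 292 × 0.565)) = √22510 = 150 m/s

v = 150 m/s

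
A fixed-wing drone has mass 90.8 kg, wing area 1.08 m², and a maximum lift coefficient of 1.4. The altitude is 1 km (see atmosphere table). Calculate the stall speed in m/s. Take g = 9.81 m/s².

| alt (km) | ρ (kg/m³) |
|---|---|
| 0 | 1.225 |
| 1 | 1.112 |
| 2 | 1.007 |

V_stall = 32.6 m/s

At 1 km, from the table: ρ = 1.112 kg/m³.
At stall, lift equals weight: L = W = m·g = 90.8 × 9.81 = 890.7 N.
V_stall = √(2W/(ρ·S·CL,max)) = √(2 × 890.7 / (1.112 × 1.08 × 1.4))
V_stall = √1060 = 32.6 m/s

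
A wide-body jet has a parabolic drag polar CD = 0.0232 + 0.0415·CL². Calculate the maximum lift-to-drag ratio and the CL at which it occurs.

(L/D)max = 16.1, at CL = 0.748

For CD = CD0 + K·CL², (L/D)max occurs at CL* = √(CD0/K) and equals 1/(2√(K·CD0)).
(L/D)max = 1/(2√(0.0415 × 0.0232)) = 1/(2 × 0.03103) = 16.1
CL* = √(0.0232/0.0415) = 0.748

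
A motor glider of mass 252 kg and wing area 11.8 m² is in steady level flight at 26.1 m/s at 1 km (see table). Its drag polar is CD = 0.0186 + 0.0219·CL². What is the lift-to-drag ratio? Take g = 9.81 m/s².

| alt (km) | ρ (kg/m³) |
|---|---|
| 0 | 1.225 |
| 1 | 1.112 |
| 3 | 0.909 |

At 1 km, from the table: ρ = 1.112 kg/m³.
In steady level flight, lift balances weight: W = mg = 252 × 9.81 = 2472.1 N.
q = ½ρv² = ½ × 1.112 × 26.1² = 378.8 Pa.
CL = W/(q·S) = 2472.1 / (378.8 × 11.8) = 0.5531.
CD = 0.0186 + 0.0219 × 0.5531² = 0.0253.
L/D = CL/CD = 0.5531 / 0.0253 = 21.9

L/D = 21.9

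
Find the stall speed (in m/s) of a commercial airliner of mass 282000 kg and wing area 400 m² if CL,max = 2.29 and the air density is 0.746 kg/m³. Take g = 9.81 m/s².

Weight W = mg = 282000 × 9.81 = 2.766×10^6 N.
V_stall = √(2W/(ρ·S·CL,max)) = √(2 × 2.766×10^6 / (0.746 × 400 × 2.29))
V_stall = √8097 = 90 m/s

V_stall = 90 m/s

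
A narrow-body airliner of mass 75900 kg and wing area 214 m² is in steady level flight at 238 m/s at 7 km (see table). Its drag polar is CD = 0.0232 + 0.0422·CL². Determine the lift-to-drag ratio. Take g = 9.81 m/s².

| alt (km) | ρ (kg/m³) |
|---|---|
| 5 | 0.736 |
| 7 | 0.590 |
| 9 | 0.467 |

L/D = 8.32

At 7 km, from the table: ρ = 0.590 kg/m³.
In steady level flight, lift balances weight: W = mg = 75900 × 9.81 = 7.4458×10^5 N.
Dynamic pressure q = 0.5 × 0.59 × 238² = 16710 Pa.
CL = W/(q·S) = 7.4458×10^5 / (16710 × 214) = 0.2082.
CD = 0.0232 + 0.0422 × 0.2082² = 0.02503.
L/D = CL/CD = 0.2082 / 0.02503 = 8.32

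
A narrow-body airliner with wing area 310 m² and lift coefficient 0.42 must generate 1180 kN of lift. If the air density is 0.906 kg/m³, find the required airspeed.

L = ½ρv²S·CL ⇒ v = √(2L/(ρ·S·CL))
v = √(2 × 1.18×10^6 / (0.906 × 310 × 0.42)) = √20010 = 141 m/s

v = 141 m/s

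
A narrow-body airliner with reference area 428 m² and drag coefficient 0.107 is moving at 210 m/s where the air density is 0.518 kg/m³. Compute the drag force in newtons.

D = ½ρv²S·CD = ½ × 0.518 × 210² × 428 × 0.107 = 5.23×10^5 N ≈ 523 kN

D = 5.23×10^5 N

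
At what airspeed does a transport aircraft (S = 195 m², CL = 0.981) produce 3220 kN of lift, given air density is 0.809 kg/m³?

L = ½ρv²S·CL ⇒ v = √(2L/(ρ·S·CL))
v = √(2 × 3.22×10^6 / (0.809 × 195 × 0.981)) = √41610 = 204 m/s

v = 204 m/s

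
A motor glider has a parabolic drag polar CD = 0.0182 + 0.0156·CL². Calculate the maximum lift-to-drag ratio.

For CD = CD0 + K·CL², (L/D)max occurs at CL* = √(CD0/K) and equals 1/(2√(K·CD0)).
(L/D)max = 1/(2√(0.0156 × 0.0182)) = 1/(2 × 0.01685) = 29.7

(L/D)max = 29.7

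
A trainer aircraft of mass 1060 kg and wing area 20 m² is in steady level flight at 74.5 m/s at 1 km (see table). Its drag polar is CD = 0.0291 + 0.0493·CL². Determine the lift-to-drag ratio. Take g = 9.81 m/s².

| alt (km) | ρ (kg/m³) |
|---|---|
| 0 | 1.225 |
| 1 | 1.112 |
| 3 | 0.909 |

At 1 km, from the table: ρ = 1.112 kg/m³.
Level flight ⇒ L = W = m·g = 1060 × 9.81 = 10399 N.
Dynamic pressure q = 0.5 × 1.112 × 74.5² = 3086 Pa.
CL = 2W/(ρv²S) = 2×10399/(1.112×74.5²×20) = 0.1685.
CD = 0.0291 + 0.0493 × 0.1685² = 0.0305.
L/D = CL/CD = 0.1685 / 0.0305 = 5.52

L/D = 5.52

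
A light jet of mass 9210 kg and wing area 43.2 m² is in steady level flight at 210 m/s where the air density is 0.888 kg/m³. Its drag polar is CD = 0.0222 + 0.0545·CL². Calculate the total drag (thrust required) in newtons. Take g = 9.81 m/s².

D = 19300 N

Weight W = mg = 9210 × 9.81 = 90350 N; in level flight L = W.
q = ½ρv² = ½ × 0.888 × 210² = 19580 Pa.
CL = W/(q·S) = 90350 / (19580 × 43.2) = 0.1068.
CD = 0.0222 + 0.0545 × 0.1068² = 0.02282.
D = q·S·CD = 19580 × 43.2 × 0.02282 = 19300 N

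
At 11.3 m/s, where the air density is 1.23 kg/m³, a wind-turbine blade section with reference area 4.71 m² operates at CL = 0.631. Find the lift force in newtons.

Dynamic pressure q = ½ρv² = ½ × 1.23 × 11.3² = 78.53 Pa.
L = q·S·CL = 78.53 × 4.71 × 0.631 = 233 N

L = 233 N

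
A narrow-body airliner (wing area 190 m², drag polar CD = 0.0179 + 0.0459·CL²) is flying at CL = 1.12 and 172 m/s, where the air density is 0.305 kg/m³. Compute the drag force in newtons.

D = 64700 N

CD = 0.0179 + 0.0459 × 1.12² = 0.07548
D = ½ρv²S·CD = ½ × 0.305 × 172² × 190 × 0.07548 = 64700 N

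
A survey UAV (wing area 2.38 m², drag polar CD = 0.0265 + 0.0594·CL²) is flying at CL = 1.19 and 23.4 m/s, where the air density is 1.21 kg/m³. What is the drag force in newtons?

D = 87.2 N

CD = 0.0265 + 0.0594 × 1.19² = 0.1106
D = ½ρv²S·CD = ½ × 1.21 × 23.4² × 2.38 × 0.1106 = 87.2 N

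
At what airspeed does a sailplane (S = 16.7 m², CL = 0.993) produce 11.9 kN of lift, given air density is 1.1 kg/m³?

L = ½ρv²S·CL ⇒ v = √(2L/(ρ·S·CL))
v = √(2 × 11900 / (1.1 × 16.7 × 0.993)) = √1305 = 36.1 m/s

v = 36.1 m/s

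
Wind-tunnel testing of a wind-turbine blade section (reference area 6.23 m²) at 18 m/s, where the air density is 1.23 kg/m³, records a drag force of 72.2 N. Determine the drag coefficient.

From D = ½ρv²S·CD, rearranging gives CD = 2D/(ρv²S).
CD = 2 × 72.2 / (1.23 × 18² × 6.23) = 0.0582

CD = 0.0582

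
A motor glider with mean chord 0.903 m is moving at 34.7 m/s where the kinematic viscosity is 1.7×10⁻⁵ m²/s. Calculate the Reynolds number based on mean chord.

Re = 1.84×10^6

Re = v·c/ν = 34.7 × 0.903 / (1.7×10⁻⁵) = 1.84×10^6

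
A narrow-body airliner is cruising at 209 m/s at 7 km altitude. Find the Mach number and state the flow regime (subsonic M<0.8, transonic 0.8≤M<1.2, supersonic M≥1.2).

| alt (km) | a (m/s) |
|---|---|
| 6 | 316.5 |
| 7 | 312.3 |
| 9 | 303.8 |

At 7 km, from the table: a = 312.3 m/s.
M = v/a = 209 / 312.3 = 0.669
M = 0.669 → subsonic.

M = 0.669 (subsonic)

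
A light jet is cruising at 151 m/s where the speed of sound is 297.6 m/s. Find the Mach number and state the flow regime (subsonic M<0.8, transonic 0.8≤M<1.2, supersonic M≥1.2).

M = 0.507 (subsonic)

M = v/a = 151 / 297.6 = 0.507
M = 0.507 → subsonic.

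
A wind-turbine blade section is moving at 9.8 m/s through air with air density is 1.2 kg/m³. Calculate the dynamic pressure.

q = 57.6 Pa

q = ½ρv² = ½ × 1.2 × 9.8² = 57.6 Pa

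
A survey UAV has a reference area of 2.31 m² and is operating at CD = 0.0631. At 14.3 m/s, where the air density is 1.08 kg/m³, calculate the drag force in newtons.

D = 16.1 N

D = ½ρv²S·CD = ½ × 1.08 × 14.3² × 2.31 × 0.0631 = 16.1 N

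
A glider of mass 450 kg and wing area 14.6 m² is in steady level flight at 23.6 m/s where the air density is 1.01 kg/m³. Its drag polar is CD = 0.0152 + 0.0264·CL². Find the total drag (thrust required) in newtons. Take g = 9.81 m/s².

In steady level flight, lift balances weight: W = mg = 450 × 9.81 = 4414.5 N.
q = ½ρv² = ½ × 1.01 × 23.6² = 281.3 Pa.
Required CL = L/(qS) = 4414.5/(281.3·14.6) = 1.075.
CD = 0.0152 + 0.0264 × 1.075² = 0.04571.
D = q·S·CD = 281.3 × 14.6 × 0.04571 = 187.7 N

D = 188 N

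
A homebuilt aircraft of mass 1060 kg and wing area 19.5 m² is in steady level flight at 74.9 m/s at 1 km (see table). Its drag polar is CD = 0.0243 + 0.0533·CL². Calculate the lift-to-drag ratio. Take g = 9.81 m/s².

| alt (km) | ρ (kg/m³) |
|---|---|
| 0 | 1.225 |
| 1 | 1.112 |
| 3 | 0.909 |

At 1 km, from the table: ρ = 1.112 kg/m³.
Weight W = mg = 1060 × 9.81 = 10399 N; in level flight L = W.
q = ½ρv² = ½ × 1.112 × 74.9² = 3119 Pa.
Required CL = L/(qS) = 10399/(3119·19.5) = 0.171.
CD = 0.0243 + 0.0533 × 0.171² = 0.02586.
L/D = CL/CD = 0.171 / 0.02586 = 6.61

L/D = 6.61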